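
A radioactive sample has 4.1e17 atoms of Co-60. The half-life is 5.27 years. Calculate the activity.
A = λN = 5.393e16 decays/year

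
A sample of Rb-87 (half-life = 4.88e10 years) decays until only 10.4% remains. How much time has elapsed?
t = t½ × log₂(N₀/N) = 1.593e11 years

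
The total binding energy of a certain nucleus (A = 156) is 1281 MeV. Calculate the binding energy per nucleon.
B.E./A = 1281/156 = 8.212 MeV/nucleon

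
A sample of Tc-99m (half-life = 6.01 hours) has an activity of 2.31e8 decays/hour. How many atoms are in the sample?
N = A/λ = 2.003e9 atoms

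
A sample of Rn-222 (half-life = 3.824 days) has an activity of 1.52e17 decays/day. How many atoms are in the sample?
N = A/λ = 8.386e17 atoms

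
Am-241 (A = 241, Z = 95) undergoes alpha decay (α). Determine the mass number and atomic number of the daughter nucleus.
Daughter: A = 237, Z = 93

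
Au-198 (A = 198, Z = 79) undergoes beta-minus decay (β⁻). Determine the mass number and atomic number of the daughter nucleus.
Daughter: A = 198, Z = 80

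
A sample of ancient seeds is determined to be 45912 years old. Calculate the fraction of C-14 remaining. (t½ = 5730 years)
N/N₀ = (1/2)^(t/t½) = 0.003872 = 0.387%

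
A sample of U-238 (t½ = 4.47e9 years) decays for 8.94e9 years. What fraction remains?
N/N₀ = (1/2)^(t/t½) = 0.25 = 25%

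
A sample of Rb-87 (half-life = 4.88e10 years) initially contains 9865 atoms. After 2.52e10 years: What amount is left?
N = N₀(1/2)^(t/t½) = 6897 atoms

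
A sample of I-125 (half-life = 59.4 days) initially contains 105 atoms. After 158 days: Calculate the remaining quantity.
N = N₀(1/2)^(t/t½) = 16.61 atoms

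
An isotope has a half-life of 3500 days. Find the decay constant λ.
λ = ln(2)/t½ = 1.98e-4 day⁻¹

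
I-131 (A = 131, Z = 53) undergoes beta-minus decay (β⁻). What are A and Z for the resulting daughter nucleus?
Daughter: A = 131, Z = 54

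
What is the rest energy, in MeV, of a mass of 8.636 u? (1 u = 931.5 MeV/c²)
E = mc² = 8044 MeV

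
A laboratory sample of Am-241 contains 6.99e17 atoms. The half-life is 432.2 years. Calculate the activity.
A = λN = 1.121e15 decays/year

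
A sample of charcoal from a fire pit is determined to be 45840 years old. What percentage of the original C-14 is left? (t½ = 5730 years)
N/N₀ = (1/2)^(t/t½) = 0.003906 = 0.391%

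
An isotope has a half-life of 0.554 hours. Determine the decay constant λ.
λ = ln(2)/t½ = 1.251 hour⁻¹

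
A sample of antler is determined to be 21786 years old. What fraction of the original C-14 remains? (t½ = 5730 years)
N/N₀ = (1/2)^(t/t½) = 0.07169 = 7.17%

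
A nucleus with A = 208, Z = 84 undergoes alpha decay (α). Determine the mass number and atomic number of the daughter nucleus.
Daughter: A = 204, Z = 82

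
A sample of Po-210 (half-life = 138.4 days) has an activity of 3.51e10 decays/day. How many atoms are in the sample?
N = A/λ = 7.008e12 atoms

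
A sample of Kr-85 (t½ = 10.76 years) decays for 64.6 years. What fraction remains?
N/N₀ = (1/2)^(t/t½) = 0.01558 = 1.56%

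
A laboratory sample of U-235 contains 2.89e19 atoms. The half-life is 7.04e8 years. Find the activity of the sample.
A = λN = 2.845e10 decays/year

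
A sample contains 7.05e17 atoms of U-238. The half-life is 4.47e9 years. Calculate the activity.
A = λN = 1.093e8 decays/year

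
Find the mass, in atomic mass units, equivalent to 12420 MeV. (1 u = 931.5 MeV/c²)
m = E/c² = 13.33 u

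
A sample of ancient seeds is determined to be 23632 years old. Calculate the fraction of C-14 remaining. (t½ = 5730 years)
N/N₀ = (1/2)^(t/t½) = 0.05734 = 5.73%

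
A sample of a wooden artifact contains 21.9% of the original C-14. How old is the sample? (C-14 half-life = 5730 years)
Age = t½ × log₂(1/ratio) = 12550 years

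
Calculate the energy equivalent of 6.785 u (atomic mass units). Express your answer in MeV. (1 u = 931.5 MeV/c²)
E = mc² = 6320 MeV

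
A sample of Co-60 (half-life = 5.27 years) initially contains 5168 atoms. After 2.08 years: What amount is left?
N = N₀(1/2)^(t/t½) = 3931 atoms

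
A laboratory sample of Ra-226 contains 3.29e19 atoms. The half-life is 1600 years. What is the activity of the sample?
A = λN = 1.425e16 decays/year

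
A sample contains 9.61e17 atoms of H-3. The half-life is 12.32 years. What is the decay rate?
A = λN = 5.407e16 decays/year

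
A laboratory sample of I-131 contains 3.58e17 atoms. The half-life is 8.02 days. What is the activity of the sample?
A = λN = 3.094e16 decays/day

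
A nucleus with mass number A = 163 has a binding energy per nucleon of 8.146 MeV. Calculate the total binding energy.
B.E. = 8.146 × 163 = 1328 MeV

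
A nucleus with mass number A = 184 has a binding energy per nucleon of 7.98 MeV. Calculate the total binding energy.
B.E. = 7.98 × 184 = 1468 MeV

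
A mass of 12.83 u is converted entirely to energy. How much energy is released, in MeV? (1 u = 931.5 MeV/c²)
E = mc² = 11950 MeV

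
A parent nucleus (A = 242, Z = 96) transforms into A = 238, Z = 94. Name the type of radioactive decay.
ΔA = -4, ΔZ = -2 ⇒ alpha decay (α)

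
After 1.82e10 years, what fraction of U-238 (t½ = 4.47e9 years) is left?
N/N₀ = (1/2)^(t/t½) = 0.05947 = 5.95%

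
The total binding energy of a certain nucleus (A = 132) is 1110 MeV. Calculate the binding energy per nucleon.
B.E./A = 1110/132 = 8.409 MeV/nucleon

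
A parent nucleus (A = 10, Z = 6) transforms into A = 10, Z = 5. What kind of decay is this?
ΔA = 0, ΔZ = -1 ⇒ beta-plus decay (β⁺) or electron capture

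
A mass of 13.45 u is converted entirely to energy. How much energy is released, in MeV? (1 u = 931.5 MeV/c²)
E = mc² = 12530 MeV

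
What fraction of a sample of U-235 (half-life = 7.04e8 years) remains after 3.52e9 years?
N/N₀ = (1/2)^(t/t½) = 0.03125 = 3.12%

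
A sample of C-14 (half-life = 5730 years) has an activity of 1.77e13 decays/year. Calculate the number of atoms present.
N = A/λ = 1.463e17 atoms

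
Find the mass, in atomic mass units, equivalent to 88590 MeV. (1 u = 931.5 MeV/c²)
m = E/c² = 95.1 u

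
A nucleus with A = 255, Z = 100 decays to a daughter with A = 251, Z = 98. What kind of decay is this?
ΔA = -4, ΔZ = -2 ⇒ alpha decay (α)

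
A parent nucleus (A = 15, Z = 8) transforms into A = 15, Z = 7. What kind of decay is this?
ΔA = 0, ΔZ = -1 ⇒ beta-plus decay (β⁺) or electron capture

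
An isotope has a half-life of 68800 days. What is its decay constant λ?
λ = ln(2)/t½ = 1.007e-5 day⁻¹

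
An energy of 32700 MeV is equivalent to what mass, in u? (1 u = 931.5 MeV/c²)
m = E/c² = 35.1 u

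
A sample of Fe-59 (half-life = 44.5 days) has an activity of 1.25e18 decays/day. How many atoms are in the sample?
N = A/λ = 8.025e19 atoms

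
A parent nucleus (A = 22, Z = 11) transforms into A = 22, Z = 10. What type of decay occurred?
ΔA = 0, ΔZ = -1 ⇒ beta-plus decay (β⁺) or electron capture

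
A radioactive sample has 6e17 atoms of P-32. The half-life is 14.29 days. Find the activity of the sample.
A = λN = 2.91e16 decays/day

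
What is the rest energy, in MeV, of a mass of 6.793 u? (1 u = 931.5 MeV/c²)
E = mc² = 6328 MeV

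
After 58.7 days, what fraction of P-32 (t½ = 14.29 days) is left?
N/N₀ = (1/2)^(t/t½) = 0.058 = 5.8%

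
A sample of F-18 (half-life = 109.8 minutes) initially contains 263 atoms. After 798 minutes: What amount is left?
N = N₀(1/2)^(t/t½) = 1.707 atoms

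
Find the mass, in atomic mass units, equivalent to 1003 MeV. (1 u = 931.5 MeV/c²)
m = E/c² = 1.077 u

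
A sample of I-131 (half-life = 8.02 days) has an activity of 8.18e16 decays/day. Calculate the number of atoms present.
N = A/λ = 9.465e17 atoms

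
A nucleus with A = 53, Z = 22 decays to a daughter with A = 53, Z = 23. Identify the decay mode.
ΔA = 0, ΔZ = +1 ⇒ beta-minus decay (β⁻)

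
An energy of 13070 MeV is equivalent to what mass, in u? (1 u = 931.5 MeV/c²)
m = E/c² = 14.03 u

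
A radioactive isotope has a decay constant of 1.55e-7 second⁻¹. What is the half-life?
t½ = ln(2)/λ = 4.472e6 seconds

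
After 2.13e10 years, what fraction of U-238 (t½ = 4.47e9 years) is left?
N/N₀ = (1/2)^(t/t½) = 0.03678 = 3.68%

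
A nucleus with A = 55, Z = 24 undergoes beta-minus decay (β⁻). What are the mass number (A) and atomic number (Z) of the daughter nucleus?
Daughter: A = 55, Z = 25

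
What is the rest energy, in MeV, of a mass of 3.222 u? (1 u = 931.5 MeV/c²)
E = mc² = 3001 MeV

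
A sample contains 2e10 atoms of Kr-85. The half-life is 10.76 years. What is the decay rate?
A = λN = 1.288e9 decays/year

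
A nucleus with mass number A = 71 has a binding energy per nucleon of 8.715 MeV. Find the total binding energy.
B.E. = 8.715 × 71 = 618.8 MeV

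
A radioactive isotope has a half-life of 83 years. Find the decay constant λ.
λ = ln(2)/t½ = 0.008351 year⁻¹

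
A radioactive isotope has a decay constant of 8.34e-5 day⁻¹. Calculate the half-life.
t½ = ln(2)/λ = 8311 days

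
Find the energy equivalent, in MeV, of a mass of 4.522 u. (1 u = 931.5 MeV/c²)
E = mc² = 4212 MeV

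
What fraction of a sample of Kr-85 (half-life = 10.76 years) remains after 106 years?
N/N₀ = (1/2)^(t/t½) = 0.001083 = 0.108%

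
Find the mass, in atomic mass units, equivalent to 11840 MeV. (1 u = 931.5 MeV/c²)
m = E/c² = 12.71 u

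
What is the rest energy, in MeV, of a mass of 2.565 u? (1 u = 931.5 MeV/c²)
E = mc² = 2389 MeV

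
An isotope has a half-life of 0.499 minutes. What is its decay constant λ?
λ = ln(2)/t½ = 1.389 minute⁻¹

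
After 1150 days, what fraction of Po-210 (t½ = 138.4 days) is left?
N/N₀ = (1/2)^(t/t½) = 0.003153 = 0.315%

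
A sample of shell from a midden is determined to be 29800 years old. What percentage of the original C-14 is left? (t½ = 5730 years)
N/N₀ = (1/2)^(t/t½) = 0.02719 = 2.72%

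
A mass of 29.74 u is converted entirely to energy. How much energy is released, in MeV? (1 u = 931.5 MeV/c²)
E = mc² = 27700 MeV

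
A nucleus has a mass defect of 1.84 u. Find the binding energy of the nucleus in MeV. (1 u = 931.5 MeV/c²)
B.E. = Δm × 931.5 = 1714 MeV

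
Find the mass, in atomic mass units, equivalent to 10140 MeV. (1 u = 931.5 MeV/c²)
m = E/c² = 10.89 u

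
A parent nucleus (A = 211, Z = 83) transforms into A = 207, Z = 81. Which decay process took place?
ΔA = -4, ΔZ = -2 ⇒ alpha decay (α)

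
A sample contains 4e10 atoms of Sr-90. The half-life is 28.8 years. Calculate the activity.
A = λN = 9.627e8 decays/year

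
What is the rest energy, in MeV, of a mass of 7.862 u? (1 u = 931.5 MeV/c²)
E = mc² = 7323 MeV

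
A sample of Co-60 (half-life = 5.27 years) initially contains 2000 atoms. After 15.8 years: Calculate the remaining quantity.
N = N₀(1/2)^(t/t½) = 250.3 atoms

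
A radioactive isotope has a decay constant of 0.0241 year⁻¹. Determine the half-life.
t½ = ln(2)/λ = 28.76 years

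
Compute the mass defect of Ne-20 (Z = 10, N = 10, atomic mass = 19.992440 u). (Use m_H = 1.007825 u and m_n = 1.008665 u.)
Δm = Z·m_H + N·m_n − M = 0.1725 u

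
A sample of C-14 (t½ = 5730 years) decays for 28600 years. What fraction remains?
N/N₀ = (1/2)^(t/t½) = 0.03144 = 3.14%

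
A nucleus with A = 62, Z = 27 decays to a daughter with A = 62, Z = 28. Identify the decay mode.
ΔA = 0, ΔZ = +1 ⇒ beta-minus decay (β⁻)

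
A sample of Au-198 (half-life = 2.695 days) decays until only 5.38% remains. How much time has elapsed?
t = t½ × log₂(N₀/N) = 11.36 days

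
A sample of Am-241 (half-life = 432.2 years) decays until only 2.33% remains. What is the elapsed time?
t = t½ × log₂(N₀/N) = 2344 years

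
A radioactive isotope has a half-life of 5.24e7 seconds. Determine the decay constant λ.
λ = ln(2)/t½ = 1.323e-8 second⁻¹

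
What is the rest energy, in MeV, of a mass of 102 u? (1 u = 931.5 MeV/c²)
E = mc² = 95010 MeV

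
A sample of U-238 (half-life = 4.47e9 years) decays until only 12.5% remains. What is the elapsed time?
t = t½ × log₂(N₀/N) = 1.341e10 years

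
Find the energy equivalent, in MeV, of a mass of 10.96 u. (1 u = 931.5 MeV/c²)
E = mc² = 10210 MeV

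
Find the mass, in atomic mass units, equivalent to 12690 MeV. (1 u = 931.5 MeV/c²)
m = E/c² = 13.62 u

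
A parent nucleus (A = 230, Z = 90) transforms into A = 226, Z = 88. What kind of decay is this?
ΔA = -4, ΔZ = -2 ⇒ alpha decay (α)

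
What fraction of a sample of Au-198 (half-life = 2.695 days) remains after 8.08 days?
N/N₀ = (1/2)^(t/t½) = 0.1252 = 12.5%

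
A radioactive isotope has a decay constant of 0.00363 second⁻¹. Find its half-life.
t½ = ln(2)/λ = 190.9 seconds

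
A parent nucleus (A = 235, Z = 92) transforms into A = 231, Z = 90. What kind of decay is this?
ΔA = -4, ΔZ = -2 ⇒ alpha decay (α)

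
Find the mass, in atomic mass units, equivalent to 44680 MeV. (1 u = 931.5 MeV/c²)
m = E/c² = 47.97 u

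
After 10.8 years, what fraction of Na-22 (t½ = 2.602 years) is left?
N/N₀ = (1/2)^(t/t½) = 0.0563 = 5.63%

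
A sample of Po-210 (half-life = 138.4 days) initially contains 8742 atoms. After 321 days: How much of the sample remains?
N = N₀(1/2)^(t/t½) = 1752 atoms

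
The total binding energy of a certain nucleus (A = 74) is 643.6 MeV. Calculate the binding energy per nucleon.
B.E./A = 643.6/74 = 8.697 MeV/nucleon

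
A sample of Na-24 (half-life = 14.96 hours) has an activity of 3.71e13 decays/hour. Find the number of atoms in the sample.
N = A/λ = 8.007e14 atoms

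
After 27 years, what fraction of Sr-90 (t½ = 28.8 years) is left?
N/N₀ = (1/2)^(t/t½) = 0.5221 = 52.2%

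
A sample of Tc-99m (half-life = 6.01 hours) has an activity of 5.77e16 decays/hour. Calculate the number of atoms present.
N = A/λ = 5.003e17 atoms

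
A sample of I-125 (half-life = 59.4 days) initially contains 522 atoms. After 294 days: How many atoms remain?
N = N₀(1/2)^(t/t½) = 16.89 atoms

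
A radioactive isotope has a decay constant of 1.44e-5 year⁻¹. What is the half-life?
t½ = ln(2)/λ = 48140 years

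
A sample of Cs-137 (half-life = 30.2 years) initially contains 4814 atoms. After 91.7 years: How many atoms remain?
N = N₀(1/2)^(t/t½) = 586.7 atoms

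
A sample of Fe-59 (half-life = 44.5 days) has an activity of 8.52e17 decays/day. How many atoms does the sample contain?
N = A/λ = 5.47e19 atoms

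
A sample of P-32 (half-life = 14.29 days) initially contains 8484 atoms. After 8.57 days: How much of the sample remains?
N = N₀(1/2)^(t/t½) = 5598 atoms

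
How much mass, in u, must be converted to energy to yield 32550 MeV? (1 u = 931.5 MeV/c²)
m = E/c² = 34.94 u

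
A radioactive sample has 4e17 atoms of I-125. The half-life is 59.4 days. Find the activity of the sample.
A = λN = 4.668e15 decays/day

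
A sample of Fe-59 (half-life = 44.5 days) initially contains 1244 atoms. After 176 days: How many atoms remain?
N = N₀(1/2)^(t/t½) = 80.21 atoms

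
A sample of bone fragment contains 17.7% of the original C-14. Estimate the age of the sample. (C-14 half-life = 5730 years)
Age = t½ × log₂(1/ratio) = 14310 years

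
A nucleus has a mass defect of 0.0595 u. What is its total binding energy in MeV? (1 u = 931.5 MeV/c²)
B.E. = Δm × 931.5 = 55.42 MeV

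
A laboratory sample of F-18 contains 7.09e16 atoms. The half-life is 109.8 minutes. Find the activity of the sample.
A = λN = 4.476e14 decays/minute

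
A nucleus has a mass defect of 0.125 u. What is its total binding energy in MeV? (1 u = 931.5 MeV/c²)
B.E. = Δm × 931.5 = 116.4 MeV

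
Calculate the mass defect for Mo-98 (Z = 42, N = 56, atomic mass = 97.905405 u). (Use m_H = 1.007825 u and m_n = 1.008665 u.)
Δm = Z·m_H + N·m_n − M = 0.9085 u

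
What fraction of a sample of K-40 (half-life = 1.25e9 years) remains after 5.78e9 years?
N/N₀ = (1/2)^(t/t½) = 0.04055 = 4.06%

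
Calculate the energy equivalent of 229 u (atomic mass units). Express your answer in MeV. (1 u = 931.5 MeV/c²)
E = mc² = 2.133e5 MeV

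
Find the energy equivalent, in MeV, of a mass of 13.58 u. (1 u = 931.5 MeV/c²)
E = mc² = 12650 MeV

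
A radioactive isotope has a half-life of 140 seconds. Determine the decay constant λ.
λ = ln(2)/t½ = 0.004951 second⁻¹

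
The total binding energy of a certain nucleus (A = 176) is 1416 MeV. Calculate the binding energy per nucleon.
B.E./A = 1416/176 = 8.045 MeV/nucleon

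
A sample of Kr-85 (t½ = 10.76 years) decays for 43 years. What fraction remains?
N/N₀ = (1/2)^(t/t½) = 0.06266 = 6.27%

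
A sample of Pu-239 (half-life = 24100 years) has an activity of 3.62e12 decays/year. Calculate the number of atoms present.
N = A/λ = 1.259e17 atoms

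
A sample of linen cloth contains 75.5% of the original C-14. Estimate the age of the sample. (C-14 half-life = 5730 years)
Age = t½ × log₂(1/ratio) = 2323 years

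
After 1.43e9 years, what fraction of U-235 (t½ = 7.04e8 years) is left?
N/N₀ = (1/2)^(t/t½) = 0.2446 = 24.5%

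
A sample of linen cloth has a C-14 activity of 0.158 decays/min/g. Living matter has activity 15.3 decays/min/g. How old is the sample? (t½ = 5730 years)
Age = t½ × log₂(A₀/A) = 37800 years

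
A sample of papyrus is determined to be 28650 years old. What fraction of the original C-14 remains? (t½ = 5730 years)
N/N₀ = (1/2)^(t/t½) = 0.03125 = 3.12%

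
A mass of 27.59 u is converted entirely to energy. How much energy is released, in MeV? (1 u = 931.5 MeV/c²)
E = mc² = 25700 MeV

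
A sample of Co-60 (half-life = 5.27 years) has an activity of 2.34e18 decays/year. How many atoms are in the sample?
N = A/λ = 1.779e19 atoms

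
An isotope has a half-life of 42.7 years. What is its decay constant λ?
λ = ln(2)/t½ = 0.01623 year⁻¹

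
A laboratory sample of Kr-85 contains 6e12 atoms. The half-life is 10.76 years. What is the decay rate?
A = λN = 3.865e11 decays/year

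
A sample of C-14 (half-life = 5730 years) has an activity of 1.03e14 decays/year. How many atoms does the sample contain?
N = A/λ = 8.515e17 atoms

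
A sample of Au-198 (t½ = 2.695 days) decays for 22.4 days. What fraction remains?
N/N₀ = (1/2)^(t/t½) = 0.003147 = 0.315%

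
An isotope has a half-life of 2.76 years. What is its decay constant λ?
λ = ln(2)/t½ = 0.2511 year⁻¹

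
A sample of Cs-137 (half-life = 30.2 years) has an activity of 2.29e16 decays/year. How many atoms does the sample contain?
N = A/λ = 9.977e17 atoms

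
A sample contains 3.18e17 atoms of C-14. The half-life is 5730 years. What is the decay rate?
A = λN = 3.847e13 decays/year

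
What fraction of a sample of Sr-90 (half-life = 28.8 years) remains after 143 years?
N/N₀ = (1/2)^(t/t½) = 0.03201 = 3.2%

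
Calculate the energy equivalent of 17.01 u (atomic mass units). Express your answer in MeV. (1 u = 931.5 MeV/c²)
E = mc² = 15840 MeV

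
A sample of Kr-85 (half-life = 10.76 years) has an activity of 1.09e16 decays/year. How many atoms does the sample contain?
N = A/λ = 1.692e17 atoms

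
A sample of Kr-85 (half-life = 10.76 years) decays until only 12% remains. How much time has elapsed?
t = t½ × log₂(N₀/N) = 32.91 years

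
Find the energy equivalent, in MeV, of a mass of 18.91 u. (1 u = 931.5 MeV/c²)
E = mc² = 17610 MeV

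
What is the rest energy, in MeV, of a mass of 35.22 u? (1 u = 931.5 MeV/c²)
E = mc² = 32810 MeV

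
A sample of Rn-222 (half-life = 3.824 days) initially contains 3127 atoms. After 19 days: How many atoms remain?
N = N₀(1/2)^(t/t½) = 99.87 atoms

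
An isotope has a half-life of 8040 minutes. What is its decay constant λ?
λ = ln(2)/t½ = 8.621e-5 minute⁻¹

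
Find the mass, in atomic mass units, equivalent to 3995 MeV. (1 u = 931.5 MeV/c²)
m = E/c² = 4.289 u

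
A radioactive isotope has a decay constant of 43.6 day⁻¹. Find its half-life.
t½ = ln(2)/λ = 0.0159 days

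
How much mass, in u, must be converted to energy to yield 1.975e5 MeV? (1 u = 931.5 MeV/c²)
m = E/c² = 212 u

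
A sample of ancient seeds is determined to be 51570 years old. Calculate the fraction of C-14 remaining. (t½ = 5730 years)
N/N₀ = (1/2)^(t/t½) = 0.001953 = 0.195%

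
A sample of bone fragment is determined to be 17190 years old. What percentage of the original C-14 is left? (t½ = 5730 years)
N/N₀ = (1/2)^(t/t½) = 0.125 = 12.5%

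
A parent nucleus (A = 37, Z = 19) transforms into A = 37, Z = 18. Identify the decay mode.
ΔA = 0, ΔZ = -1 ⇒ beta-plus decay (β⁺) or electron capture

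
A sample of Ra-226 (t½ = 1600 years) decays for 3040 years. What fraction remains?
N/N₀ = (1/2)^(t/t½) = 0.2679 = 26.8%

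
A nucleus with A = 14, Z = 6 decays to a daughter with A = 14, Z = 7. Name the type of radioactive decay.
ΔA = 0, ΔZ = +1 ⇒ beta-minus decay (β⁻)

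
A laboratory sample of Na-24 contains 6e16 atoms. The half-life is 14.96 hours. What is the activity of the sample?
A = λN = 2.78e15 decays/hour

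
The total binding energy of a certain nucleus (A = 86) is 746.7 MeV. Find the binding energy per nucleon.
B.E./A = 746.7/86 = 8.683 MeV/nucleon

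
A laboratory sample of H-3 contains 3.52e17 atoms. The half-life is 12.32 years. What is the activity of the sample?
A = λN = 1.98e16 decays/year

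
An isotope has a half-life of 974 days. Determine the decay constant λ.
λ = ln(2)/t½ = 7.117e-4 day⁻¹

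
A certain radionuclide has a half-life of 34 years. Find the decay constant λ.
λ = ln(2)/t½ = 0.02039 year⁻¹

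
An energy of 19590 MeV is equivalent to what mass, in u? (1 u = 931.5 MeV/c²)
m = E/c² = 21.03 u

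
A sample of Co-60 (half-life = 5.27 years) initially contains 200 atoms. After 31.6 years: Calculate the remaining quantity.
N = N₀(1/2)^(t/t½) = 3.133 atoms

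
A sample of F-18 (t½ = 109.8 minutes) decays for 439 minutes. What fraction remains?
N/N₀ = (1/2)^(t/t½) = 0.06258 = 6.26%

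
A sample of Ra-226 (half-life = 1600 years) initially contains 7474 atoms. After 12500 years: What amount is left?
N = N₀(1/2)^(t/t½) = 33.25 atoms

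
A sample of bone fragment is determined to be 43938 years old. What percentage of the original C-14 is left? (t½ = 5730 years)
N/N₀ = (1/2)^(t/t½) = 0.004917 = 0.492%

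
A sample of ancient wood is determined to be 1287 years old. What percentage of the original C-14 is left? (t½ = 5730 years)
N/N₀ = (1/2)^(t/t½) = 0.8558 = 85.6%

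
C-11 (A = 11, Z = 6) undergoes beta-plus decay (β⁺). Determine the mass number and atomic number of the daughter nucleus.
Daughter: A = 11, Z = 5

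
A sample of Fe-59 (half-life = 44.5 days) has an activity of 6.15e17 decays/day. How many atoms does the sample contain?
N = A/λ = 3.948e19 atoms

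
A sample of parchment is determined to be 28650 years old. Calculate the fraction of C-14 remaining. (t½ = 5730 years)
N/N₀ = (1/2)^(t/t½) = 0.03125 = 3.12%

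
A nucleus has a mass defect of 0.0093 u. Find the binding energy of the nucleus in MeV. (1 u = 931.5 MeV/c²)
B.E. = Δm × 931.5 = 8.663 MeV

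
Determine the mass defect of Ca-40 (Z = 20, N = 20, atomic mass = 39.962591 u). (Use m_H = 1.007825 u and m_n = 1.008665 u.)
Δm = Z·m_H + N·m_n − M = 0.3672 u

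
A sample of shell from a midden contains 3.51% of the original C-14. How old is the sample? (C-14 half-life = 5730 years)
Age = t½ × log₂(1/ratio) = 27690 years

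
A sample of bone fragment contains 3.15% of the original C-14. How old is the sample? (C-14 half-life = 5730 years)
Age = t½ × log₂(1/ratio) = 28580 years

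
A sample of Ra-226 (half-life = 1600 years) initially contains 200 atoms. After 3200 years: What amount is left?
N = N₀(1/2)^(t/t½) = 50 atoms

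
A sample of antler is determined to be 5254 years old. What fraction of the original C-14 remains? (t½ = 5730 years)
N/N₀ = (1/2)^(t/t½) = 0.5296 = 53%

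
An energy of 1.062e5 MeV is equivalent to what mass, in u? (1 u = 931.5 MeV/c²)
m = E/c² = 114 u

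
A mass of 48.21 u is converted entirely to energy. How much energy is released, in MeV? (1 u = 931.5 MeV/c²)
E = mc² = 44910 MeV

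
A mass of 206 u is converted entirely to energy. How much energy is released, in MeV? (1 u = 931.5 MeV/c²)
E = mc² = 1.919e5 MeV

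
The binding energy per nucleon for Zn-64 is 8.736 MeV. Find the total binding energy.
B.E. = 8.736 × 64 = 559.1 MeV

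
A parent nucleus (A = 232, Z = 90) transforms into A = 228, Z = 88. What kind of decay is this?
ΔA = -4, ΔZ = -2 ⇒ alpha decay (α)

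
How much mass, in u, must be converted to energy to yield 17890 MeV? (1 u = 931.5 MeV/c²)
m = E/c² = 19.21 u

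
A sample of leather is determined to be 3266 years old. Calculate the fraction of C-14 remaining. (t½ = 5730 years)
N/N₀ = (1/2)^(t/t½) = 0.6736 = 67.4%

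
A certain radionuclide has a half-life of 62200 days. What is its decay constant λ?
λ = ln(2)/t½ = 1.114e-5 day⁻¹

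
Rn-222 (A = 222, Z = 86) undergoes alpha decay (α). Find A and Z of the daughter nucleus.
Daughter: A = 218, Z = 84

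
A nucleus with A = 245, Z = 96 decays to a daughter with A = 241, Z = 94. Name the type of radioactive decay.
ΔA = -4, ΔZ = -2 ⇒ alpha decay (α)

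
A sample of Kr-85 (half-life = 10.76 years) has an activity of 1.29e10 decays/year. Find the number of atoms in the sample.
N = A/λ = 2.003e11 atoms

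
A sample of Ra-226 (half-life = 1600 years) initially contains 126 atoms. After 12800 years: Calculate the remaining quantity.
N = N₀(1/2)^(t/t½) = 0.4922 atoms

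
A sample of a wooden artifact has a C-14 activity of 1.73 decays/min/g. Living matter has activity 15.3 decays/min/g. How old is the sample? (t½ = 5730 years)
Age = t½ × log₂(A₀/A) = 18020 years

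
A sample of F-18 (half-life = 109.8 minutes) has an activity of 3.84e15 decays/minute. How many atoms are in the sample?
N = A/λ = 6.083e17 atoms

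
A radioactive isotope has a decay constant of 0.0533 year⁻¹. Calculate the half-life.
t½ = ln(2)/λ = 13 years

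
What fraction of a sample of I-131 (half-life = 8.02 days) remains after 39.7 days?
N/N₀ = (1/2)^(t/t½) = 0.03235 = 3.23%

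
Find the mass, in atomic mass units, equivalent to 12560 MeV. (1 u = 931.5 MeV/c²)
m = E/c² = 13.48 u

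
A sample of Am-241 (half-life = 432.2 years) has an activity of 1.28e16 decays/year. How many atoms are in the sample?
N = A/λ = 7.981e18 atoms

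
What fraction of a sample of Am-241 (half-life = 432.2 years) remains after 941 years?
N/N₀ = (1/2)^(t/t½) = 0.2211 = 22.1%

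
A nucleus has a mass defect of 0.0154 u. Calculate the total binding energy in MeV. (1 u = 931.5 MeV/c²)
B.E. = Δm × 931.5 = 14.35 MeV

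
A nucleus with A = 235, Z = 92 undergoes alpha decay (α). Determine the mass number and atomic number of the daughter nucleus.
Daughter: A = 231, Z = 90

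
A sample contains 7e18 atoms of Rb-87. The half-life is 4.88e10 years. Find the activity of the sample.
A = λN = 9.943e7 decays/year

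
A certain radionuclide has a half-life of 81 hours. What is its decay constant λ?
λ = ln(2)/t½ = 0.008557 hour⁻¹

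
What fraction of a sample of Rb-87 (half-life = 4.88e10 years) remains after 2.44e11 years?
N/N₀ = (1/2)^(t/t½) = 0.03125 = 3.12%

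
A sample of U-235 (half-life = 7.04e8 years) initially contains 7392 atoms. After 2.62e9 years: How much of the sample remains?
N = N₀(1/2)^(t/t½) = 560.3 atoms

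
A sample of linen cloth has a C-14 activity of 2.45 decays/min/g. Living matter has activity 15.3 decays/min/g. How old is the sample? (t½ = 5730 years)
Age = t½ × log₂(A₀/A) = 15140 years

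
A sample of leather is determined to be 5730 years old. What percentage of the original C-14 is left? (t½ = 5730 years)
N/N₀ = (1/2)^(t/t½) = 0.5 = 50%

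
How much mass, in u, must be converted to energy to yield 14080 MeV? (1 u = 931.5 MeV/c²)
m = E/c² = 15.12 u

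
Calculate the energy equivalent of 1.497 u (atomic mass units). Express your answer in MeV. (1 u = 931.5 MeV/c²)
E = mc² = 1394 MeV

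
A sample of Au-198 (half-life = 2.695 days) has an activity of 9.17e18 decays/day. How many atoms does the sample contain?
N = A/λ = 3.565e19 atoms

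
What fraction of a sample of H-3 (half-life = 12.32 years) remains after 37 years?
N/N₀ = (1/2)^(t/t½) = 0.1247 = 12.5%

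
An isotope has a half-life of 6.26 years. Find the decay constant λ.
λ = ln(2)/t½ = 0.1107 year⁻¹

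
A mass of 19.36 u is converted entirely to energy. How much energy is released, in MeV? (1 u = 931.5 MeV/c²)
E = mc² = 18030 MeV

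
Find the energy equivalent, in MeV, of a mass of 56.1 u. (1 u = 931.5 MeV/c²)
E = mc² = 52260 MeV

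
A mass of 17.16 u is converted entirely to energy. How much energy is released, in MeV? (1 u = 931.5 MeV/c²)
E = mc² = 15980 MeV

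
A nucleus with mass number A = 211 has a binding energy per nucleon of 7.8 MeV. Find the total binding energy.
B.E. = 7.8 × 211 = 1646 MeV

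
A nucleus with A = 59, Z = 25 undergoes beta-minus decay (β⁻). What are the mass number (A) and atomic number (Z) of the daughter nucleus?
Daughter: A = 59, Z = 26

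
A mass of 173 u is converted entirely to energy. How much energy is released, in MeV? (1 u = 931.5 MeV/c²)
E = mc² = 1.611e5 MeV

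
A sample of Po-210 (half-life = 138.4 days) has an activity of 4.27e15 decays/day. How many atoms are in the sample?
N = A/λ = 8.526e17 atoms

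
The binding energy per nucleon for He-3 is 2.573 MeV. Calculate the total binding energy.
B.E. = 2.573 × 3 = 7.719 MeV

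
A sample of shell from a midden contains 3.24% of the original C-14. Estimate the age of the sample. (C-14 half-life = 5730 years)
Age = t½ × log₂(1/ratio) = 28350 years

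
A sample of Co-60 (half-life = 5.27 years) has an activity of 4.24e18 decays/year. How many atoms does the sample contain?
N = A/λ = 3.224e19 atoms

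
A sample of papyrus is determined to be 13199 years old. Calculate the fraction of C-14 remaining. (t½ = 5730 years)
N/N₀ = (1/2)^(t/t½) = 0.2026 = 20.3%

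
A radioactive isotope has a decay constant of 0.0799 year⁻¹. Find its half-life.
t½ = ln(2)/λ = 8.675 years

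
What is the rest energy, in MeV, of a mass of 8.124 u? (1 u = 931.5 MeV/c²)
E = mc² = 7568 MeV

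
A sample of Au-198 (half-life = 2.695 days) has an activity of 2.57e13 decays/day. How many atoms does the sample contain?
N = A/λ = 9.992e13 atoms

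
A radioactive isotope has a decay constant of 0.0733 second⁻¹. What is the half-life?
t½ = ln(2)/λ = 9.456 seconds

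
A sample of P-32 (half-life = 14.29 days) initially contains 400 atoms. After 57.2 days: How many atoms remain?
N = N₀(1/2)^(t/t½) = 24.95 atoms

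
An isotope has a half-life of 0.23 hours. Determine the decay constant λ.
λ = ln(2)/t½ = 3.014 hour⁻¹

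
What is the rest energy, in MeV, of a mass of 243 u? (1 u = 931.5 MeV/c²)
E = mc² = 2.264e5 MeV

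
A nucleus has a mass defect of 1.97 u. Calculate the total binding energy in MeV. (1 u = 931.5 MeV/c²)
B.E. = Δm × 931.5 = 1835 MeV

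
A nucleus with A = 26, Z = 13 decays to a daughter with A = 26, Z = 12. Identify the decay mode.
ΔA = 0, ΔZ = -1 ⇒ beta-plus decay (β⁺) or electron capture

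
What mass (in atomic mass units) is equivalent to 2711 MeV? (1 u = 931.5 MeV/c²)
m = E/c² = 2.91 u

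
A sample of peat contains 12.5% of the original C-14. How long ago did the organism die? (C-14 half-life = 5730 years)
Age = t½ × log₂(1/ratio) = 17190 years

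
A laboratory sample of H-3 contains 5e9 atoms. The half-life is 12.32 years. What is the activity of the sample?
A = λN = 2.813e8 decays/year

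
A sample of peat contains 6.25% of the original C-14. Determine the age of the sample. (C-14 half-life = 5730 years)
Age = t½ × log₂(1/ratio) = 22920 years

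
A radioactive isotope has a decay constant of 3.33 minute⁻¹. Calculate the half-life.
t½ = ln(2)/λ = 0.2082 minutes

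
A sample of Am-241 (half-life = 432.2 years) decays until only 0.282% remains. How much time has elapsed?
t = t½ × log₂(N₀/N) = 3661 years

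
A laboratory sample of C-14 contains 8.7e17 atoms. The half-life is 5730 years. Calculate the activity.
A = λN = 1.052e14 decays/year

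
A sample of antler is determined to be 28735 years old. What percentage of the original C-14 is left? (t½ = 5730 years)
N/N₀ = (1/2)^(t/t½) = 0.03093 = 3.09%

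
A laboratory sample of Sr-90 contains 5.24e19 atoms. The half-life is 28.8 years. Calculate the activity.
A = λN = 1.261e18 decays/year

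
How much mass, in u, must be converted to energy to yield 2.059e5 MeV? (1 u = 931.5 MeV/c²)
m = E/c² = 221 u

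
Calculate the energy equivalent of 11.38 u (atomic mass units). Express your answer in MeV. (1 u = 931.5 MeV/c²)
E = mc² = 10600 MeV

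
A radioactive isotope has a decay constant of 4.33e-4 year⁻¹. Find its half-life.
t½ = ln(2)/λ = 1601 years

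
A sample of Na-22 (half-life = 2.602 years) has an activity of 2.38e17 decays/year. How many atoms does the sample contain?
N = A/λ = 8.934e17 atoms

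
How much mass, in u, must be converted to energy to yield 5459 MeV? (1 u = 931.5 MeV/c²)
m = E/c² = 5.86 u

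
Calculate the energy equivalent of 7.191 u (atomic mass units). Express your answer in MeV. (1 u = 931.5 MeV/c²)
E = mc² = 6698 MeV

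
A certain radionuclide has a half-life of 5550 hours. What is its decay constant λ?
λ = ln(2)/t½ = 1.249e-4 hour⁻¹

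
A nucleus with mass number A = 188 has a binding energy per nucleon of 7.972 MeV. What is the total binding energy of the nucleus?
B.E. = 7.972 × 188 = 1499 MeV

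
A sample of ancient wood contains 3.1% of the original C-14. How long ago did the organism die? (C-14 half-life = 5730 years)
Age = t½ × log₂(1/ratio) = 28720 years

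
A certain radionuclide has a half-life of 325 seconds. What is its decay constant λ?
λ = ln(2)/t½ = 0.002133 second⁻¹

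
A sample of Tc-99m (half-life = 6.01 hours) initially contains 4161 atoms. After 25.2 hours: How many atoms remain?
N = N₀(1/2)^(t/t½) = 227.5 atoms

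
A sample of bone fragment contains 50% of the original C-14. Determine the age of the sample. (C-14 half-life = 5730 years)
Age = t½ × log₂(1/ratio) = 5730 years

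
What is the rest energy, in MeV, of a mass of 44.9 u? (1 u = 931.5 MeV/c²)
E = mc² = 41820 MeV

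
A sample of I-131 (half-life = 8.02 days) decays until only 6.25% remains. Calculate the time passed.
t = t½ × log₂(N₀/N) = 32.08 days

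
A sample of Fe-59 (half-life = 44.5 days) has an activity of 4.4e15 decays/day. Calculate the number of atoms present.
N = A/λ = 2.825e17 atoms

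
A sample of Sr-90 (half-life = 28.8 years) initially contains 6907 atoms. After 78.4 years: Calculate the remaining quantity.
N = N₀(1/2)^(t/t½) = 1047 atoms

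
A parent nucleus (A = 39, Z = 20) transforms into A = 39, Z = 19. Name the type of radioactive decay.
ΔA = 0, ΔZ = -1 ⇒ beta-plus decay (β⁺) or electron capture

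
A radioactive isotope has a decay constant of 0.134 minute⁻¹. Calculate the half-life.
t½ = ln(2)/λ = 5.173 minutes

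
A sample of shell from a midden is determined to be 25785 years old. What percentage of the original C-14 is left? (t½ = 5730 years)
N/N₀ = (1/2)^(t/t½) = 0.04419 = 4.42%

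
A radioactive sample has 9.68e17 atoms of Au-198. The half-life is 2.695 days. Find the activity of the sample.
A = λN = 2.49e17 decays/day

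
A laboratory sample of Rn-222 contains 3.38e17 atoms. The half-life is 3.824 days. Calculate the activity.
A = λN = 6.127e16 decays/day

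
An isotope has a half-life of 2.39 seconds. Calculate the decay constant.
λ = ln(2)/t½ = 0.29 second⁻¹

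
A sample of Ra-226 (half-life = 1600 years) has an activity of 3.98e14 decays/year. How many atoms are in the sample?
N = A/λ = 9.187e17 atoms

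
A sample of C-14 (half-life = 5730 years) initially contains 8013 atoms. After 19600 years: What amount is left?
N = N₀(1/2)^(t/t½) = 748.3 atoms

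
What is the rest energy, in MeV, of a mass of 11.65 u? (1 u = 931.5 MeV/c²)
E = mc² = 10850 MeV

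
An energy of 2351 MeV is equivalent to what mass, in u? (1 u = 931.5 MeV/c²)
m = E/c² = 2.524 u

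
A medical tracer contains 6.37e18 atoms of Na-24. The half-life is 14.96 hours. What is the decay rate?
A = λN = 2.951e17 decays/hour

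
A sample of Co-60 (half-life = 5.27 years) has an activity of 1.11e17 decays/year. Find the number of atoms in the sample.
N = A/λ = 8.439e17 atoms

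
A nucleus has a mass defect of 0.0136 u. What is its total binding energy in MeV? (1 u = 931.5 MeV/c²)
B.E. = Δm × 931.5 = 12.67 MeV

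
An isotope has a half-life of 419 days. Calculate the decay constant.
λ = ln(2)/t½ = 0.001654 day⁻¹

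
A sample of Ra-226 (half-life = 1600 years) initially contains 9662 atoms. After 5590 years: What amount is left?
N = N₀(1/2)^(t/t½) = 857.7 atoms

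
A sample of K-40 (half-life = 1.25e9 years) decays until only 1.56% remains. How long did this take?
t = t½ × log₂(N₀/N) = 7.503e9 years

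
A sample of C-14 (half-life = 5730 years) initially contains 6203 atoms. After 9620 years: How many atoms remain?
N = N₀(1/2)^(t/t½) = 1937 atoms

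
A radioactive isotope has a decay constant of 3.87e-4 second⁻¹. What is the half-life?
t½ = ln(2)/λ = 1791 seconds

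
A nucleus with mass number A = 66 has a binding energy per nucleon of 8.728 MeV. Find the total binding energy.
B.E. = 8.728 × 66 = 576 MeV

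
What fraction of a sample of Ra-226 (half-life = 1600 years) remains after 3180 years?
N/N₀ = (1/2)^(t/t½) = 0.2522 = 25.2%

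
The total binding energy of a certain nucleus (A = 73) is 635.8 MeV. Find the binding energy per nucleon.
B.E./A = 635.8/73 = 8.71 MeV/nucleon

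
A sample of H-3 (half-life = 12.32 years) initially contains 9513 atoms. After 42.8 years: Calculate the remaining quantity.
N = N₀(1/2)^(t/t½) = 856.1 atoms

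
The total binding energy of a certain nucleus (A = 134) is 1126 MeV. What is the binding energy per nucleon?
B.E./A = 1126/134 = 8.403 MeV/nucleon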